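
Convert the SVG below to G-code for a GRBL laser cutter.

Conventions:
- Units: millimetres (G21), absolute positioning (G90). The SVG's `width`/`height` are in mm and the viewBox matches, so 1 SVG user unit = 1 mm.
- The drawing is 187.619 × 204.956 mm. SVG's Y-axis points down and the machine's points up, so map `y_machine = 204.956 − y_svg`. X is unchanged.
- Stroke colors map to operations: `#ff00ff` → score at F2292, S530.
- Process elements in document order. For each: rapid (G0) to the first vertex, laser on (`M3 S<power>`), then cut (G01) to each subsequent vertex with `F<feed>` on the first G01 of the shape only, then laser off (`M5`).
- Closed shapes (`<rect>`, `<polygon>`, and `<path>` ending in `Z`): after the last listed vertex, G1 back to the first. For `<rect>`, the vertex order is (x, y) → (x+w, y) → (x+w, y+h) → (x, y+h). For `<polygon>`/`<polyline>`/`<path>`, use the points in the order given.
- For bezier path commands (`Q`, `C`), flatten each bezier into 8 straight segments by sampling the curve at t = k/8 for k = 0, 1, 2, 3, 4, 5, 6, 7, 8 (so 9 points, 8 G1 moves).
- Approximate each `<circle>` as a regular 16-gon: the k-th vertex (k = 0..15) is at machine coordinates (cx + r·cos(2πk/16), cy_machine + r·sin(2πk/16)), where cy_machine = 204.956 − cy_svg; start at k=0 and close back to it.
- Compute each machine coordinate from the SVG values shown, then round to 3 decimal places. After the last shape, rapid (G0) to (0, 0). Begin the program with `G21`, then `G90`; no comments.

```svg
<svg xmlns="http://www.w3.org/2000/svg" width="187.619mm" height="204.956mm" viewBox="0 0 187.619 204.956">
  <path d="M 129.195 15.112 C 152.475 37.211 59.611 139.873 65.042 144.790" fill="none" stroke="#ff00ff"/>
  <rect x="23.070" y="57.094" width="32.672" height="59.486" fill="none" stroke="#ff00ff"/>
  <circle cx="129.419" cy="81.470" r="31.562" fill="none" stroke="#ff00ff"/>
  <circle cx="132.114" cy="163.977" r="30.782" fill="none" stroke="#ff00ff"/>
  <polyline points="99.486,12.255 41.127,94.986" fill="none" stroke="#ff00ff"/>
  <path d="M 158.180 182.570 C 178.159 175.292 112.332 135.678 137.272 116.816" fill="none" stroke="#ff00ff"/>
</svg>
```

G21
G90
G0 X129.195 Y189.844
M3 S530
G01 X132.900 Y178.129 F2292
G01 X128.229 Y160.950
G01 X117.695 Y140.398
G01 X103.812 Y118.562
G01 X89.092 Y97.531
G01 X76.048 Y79.395
G01 X67.194 Y66.243
G01 X65.042 Y60.166
M5
G0 X23.070 Y147.862
M3 S530
G01 X55.742 Y147.862 F2292
G01 X55.742 Y88.376
G01 X23.070 Y88.376
G01 X23.070 Y147.862
M5
G0 X160.981 Y123.486
M3 S530
G01 X158.578 Y135.564 F2292
G01 X151.737 Y145.804
G01 X141.497 Y152.645
G01 X129.419 Y155.048
G01 X117.341 Y152.645
G01 X107.101 Y145.804
G01 X100.260 Y135.564
G01 X97.857 Y123.486
G01 X100.260 Y111.408
G01 X107.101 Y101.168
G01 X117.341 Y94.327
G01 X129.419 Y91.924
G01 X141.497 Y94.327
G01 X151.737 Y101.168
G01 X158.578 Y111.408
G01 X160.981 Y123.486
M5
G0 X162.896 Y40.979
M3 S530
G01 X160.553 Y52.759 F2292
G01 X153.880 Y62.745
G01 X143.894 Y69.418
G01 X132.114 Y71.761
G01 X120.334 Y69.418
G01 X110.348 Y62.745
G01 X103.675 Y52.759
G01 X101.332 Y40.979
G01 X103.675 Y29.199
G01 X110.348 Y19.213
G01 X120.334 Y12.540
G01 X132.114 Y10.197
G01 X143.894 Y12.540
G01 X153.880 Y19.213
G01 X160.553 Y29.199
G01 X162.896 Y40.979
M5
G0 X99.486 Y192.701
M3 S530
G01 X41.127 Y109.970 F2292
M5
G0 X158.180 Y22.386
M3 S530
G01 X161.995 Y26.527 F2292
G01 X159.835 Y33.078
G01 X153.768 Y41.416
G01 X145.866 Y50.919
G01 X138.195 Y60.965
G01 X132.827 Y70.932
G01 X131.829 Y80.198
G01 X137.272 Y88.140
M5
G0 X0.000 Y0.000

viewBox `0 0 187.619 204.956` with mm width/height → 1 unit = 1 mm. Flip: y_m = 204.956 − y_svg.

**Shape 1** — `<path>` cubic bezier, stroke `#ff00ff` → score (S530, F2292). Control points (SVG): P0=(129.195,15.112), P1=(152.475,37.211), P2=(59.611,139.873), P3=(65.042,144.790); sampled at t=k/8. Machine vertices: (129.195,189.844) → (132.900,178.129) → (128.229,160.950) → (117.695,140.398) → (103.812,118.562) → (89.092,97.531) → (76.048,79.395) → (67.194,66.243) → (65.042,60.166). Open path.

**Shape 2** — `<rect>` rectangle, stroke `#ff00ff` → score (S530, F2292). Machine vertices: (23.070,147.862) → (55.742,147.862) → (55.742,88.376) → (23.070,88.376) → (23.070,147.862). Closed: final G1 returns to the first vertex.

**Shape 3** — `<circle>` circle, stroke `#ff00ff` → score (S530, F2292). Machine vertices: (160.981,123.486) → (158.578,135.564) → (151.737,145.804) → (141.497,152.645) → (129.419,155.048) → (117.341,152.645) → (107.101,145.804) → (100.260,135.564) → (97.857,123.486) → (100.260,111.408) → (107.101,101.168) → (117.341,94.327) → (129.419,91.924) → (141.497,94.327) → (151.737,101.168) → (158.578,111.408) → (160.981,123.486). Closed: final G1 returns to the first vertex.

**Shape 4** — `<circle>` circle, stroke `#ff00ff` → score (S530, F2292). Machine vertices: (162.896,40.979) → (160.553,52.759) → (153.880,62.745) → (143.894,69.418) → (132.114,71.761) → (120.334,69.418) → (110.348,62.745) → (103.675,52.759) → (101.332,40.979) → (103.675,29.199) → (110.348,19.213) → (120.334,12.540) → (132.114,10.197) → (143.894,12.540) → (153.880,19.213) → (160.553,29.199) → (162.896,40.979). Closed: final G1 returns to the first vertex.

**Shape 5** — `<polyline>` line segment, stroke `#ff00ff` → score (S530, F2292). Machine vertices: (99.486,192.701) → (41.127,109.970). Open path.

**Shape 6** — `<path>` cubic bezier, stroke `#ff00ff` → score (S530, F2292). Control points (SVG): P0=(158.180,182.570), P1=(178.159,175.292), P2=(112.332,135.678), P3=(137.272,116.816); sampled at t=k/8. Machine vertices: (158.180,22.386) → (161.995,26.527) → (159.835,33.078) → (153.768,41.416) → (145.866,50.919) → (138.195,60.965) → (132.827,70.932) → (131.829,80.198) → (137.272,88.140). Open path.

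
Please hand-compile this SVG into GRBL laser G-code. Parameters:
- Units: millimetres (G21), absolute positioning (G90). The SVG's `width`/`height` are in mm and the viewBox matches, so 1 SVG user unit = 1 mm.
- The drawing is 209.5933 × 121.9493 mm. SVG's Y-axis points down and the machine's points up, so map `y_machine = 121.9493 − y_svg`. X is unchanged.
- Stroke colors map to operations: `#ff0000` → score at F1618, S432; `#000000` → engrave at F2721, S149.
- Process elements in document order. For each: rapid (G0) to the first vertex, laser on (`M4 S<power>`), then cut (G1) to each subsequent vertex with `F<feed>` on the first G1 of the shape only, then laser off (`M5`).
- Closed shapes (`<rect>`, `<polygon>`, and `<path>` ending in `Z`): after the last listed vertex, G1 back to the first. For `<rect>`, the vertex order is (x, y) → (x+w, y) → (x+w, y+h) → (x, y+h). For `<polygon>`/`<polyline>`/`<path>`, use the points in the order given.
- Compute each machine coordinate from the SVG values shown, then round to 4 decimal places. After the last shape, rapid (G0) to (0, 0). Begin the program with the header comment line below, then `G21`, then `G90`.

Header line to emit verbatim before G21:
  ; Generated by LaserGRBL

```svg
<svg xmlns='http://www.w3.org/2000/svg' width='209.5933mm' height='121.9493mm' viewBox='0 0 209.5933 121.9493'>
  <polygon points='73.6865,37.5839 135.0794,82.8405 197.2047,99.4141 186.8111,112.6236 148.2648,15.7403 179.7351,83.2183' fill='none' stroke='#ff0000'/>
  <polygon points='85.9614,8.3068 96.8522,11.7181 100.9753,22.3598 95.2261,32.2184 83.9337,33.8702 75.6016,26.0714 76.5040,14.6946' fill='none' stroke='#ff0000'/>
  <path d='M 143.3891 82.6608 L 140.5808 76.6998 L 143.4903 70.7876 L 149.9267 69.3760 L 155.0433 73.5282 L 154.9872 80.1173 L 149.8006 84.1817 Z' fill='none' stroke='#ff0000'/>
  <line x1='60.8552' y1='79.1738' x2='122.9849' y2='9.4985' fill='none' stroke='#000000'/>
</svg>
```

; Generated by LaserGRBL
G21
G90
G0 X73.6865 Y84.3654
M4 S432
G1 X135.0794 Y39.1088 F1618
G1 X197.2047 Y22.5352
G1 X186.8111 Y9.3257
G1 X148.2648 Y106.2090
G1 X179.7351 Y38.7310
G1 X73.6865 Y84.3654
M5
G0 X85.9614 Y113.6425
M4 S432
G1 X96.8522 Y110.2312 F1618
G1 X100.9753 Y99.5895
G1 X95.2261 Y89.7309
G1 X83.9337 Y88.0791
G1 X75.6016 Y95.8779
G1 X76.5040 Y107.2547
G1 X85.9614 Y113.6425
M5
G0 X143.3891 Y39.2885
M4 S432
G1 X140.5808 Y45.2495 F1618
G1 X143.4903 Y51.1617
G1 X149.9267 Y52.5733
G1 X155.0433 Y48.4211
G1 X154.9872 Y41.8320
G1 X149.8006 Y37.7676
G1 X143.3891 Y39.2885
M5
G0 X60.8552 Y42.7755
M4 S149
G1 X122.9849 Y112.4508 F2721
M5
G0 X0.0000 Y0.0000

viewBox `0 0 209.5933 121.9493` with mm width/height → 1 unit = 1 mm. Flip: y_m = 121.9493 − y_svg.

**Shape 1** — `<polygon>` closed polygon, stroke `#ff0000` → score (S432, F1618). Machine vertices: (73.6865,84.3654) → (135.0794,39.1088) → (197.2047,22.5352) → (186.8111,9.3257) → (148.2648,106.2090) → (179.7351,38.7310) → (73.6865,84.3654). Closed: final G1 returns to the first vertex.

**Shape 2** — `<polygon>` regular polygon, stroke `#ff0000` → score (S432, F1618). Machine vertices: (85.9614,113.6425) → (96.8522,110.2312) → (100.9753,99.5895) → (95.2261,89.7309) → (83.9337,88.0791) → (75.6016,95.8779) → (76.5040,107.2547) → (85.9614,113.6425). Closed: final G1 returns to the first vertex.

**Shape 3** — `<path>` regular polygon, stroke `#ff0000` → score (S432, F1618). Machine vertices: (143.3891,39.2885) → (140.5808,45.2495) → (143.4903,51.1617) → (149.9267,52.5733) → (155.0433,48.4211) → (154.9872,41.8320) → (149.8006,37.7676) → (143.3891,39.2885). Closed: final G1 returns to the first vertex.

**Shape 4** — `<line>` line segment, stroke `#000000` → engrave (S149, F2721). Machine vertices: (60.8552,42.7755) → (122.9849,112.4508). Open path.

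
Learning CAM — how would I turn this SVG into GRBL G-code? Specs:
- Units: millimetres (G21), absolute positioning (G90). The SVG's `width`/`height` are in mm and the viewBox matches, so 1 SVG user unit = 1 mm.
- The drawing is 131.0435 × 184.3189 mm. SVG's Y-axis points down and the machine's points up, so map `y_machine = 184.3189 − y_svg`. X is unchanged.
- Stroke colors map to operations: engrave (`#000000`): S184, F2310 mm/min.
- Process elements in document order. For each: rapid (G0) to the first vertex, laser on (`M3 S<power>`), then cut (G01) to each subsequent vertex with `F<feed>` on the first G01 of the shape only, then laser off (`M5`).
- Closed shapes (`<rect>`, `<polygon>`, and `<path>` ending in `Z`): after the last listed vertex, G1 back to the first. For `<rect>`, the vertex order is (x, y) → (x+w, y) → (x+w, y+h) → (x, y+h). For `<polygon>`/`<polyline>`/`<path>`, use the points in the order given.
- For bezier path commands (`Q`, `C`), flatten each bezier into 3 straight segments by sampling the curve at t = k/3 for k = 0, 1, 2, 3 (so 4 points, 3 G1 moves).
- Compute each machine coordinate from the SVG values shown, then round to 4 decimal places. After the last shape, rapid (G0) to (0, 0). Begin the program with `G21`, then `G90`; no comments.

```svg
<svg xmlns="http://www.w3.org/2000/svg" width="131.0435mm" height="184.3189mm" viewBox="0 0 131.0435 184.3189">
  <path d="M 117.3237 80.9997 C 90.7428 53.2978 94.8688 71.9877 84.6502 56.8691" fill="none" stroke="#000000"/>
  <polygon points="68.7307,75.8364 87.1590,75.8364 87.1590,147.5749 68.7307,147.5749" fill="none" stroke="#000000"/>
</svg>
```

G21
G90
G0 X117.3237 Y103.3192
M3 S184
G01 X99.3099 Y118.5275 F2310
G01 X91.7558 Y120.6303
G01 X84.6502 Y127.4498
M5
G0 X68.7307 Y108.4825
M3 S184
G01 X87.1590 Y108.4825 F2310
G01 X87.1590 Y36.7440
G01 X68.7307 Y36.7440
G01 X68.7307 Y108.4825
M5
G0 X0.0000 Y0.0000

Since the viewBox matches the mm dimensions, user units are millimetres directly. The only transform is the Y-flip y_m = 184.3189 − y_svg.

Shape 1 is a cubic bezier drawn with `<path>`. Its stroke #000000 means engrave at S184, F2310. After flipping Y the toolpath is (117.3237,103.3192) → (99.3099,118.5275) → (91.7558,120.6303) → (84.6502,127.4498).

Shape 2 is a rectangle drawn with `<polygon>`. Its stroke #000000 means engrave at S184, F2310. After flipping Y the toolpath is (68.7307,108.4825) → (87.1590,108.4825) → (87.1590,36.7440) → (68.7307,36.7440) → (68.7307,108.4825), returning to the start.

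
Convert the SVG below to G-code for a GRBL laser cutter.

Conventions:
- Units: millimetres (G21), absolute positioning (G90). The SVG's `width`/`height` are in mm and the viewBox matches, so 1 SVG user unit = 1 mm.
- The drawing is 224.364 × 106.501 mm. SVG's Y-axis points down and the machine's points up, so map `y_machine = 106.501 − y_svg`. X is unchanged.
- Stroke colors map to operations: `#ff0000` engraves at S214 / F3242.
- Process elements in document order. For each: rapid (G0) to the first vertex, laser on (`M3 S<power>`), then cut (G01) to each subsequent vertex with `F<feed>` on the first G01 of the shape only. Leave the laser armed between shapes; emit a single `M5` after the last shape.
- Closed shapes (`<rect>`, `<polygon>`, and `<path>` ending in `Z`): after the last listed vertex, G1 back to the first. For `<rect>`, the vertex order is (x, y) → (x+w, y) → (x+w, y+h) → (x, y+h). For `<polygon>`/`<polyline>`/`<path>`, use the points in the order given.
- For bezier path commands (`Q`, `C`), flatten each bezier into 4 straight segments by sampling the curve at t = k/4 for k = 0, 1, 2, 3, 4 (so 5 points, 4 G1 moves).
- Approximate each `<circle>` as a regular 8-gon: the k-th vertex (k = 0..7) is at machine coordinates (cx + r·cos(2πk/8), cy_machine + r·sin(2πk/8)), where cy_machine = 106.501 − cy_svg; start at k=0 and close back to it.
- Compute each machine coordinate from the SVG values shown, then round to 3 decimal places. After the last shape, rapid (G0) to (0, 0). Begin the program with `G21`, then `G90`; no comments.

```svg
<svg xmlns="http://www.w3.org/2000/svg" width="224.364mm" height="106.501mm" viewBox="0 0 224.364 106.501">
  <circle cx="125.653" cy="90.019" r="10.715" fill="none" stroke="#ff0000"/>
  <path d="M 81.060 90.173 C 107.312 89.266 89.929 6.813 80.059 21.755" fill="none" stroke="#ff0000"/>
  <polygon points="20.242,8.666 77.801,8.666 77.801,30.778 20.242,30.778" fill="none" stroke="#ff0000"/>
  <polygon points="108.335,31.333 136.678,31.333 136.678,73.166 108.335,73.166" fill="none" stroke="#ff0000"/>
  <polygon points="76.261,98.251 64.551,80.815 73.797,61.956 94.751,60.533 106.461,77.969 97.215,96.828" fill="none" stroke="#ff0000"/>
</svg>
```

G21
G90
G0 X136.368 Y16.482
M3 S214
G01 X133.230 Y24.059 F3242
G01 X125.653 Y27.197
G01 X118.076 Y24.059
G01 X114.938 Y16.482
G01 X118.076 Y8.905
G01 X125.653 Y5.767
G01 X133.230 Y8.905
G01 X136.368 Y16.482
G0 X81.060 Y16.328
M3 S214
G01 X93.367 Y29.502 F3242
G01 X94.105 Y56.480
G01 X88.071 Y80.487
G01 X80.059 Y84.746
G0 X20.242 Y97.835
M3 S214
G01 X77.801 Y97.835 F3242
G01 X77.801 Y75.723
G01 X20.242 Y75.723
G01 X20.242 Y97.835
G0 X108.335 Y75.168
M3 S214
G01 X136.678 Y75.168 F3242
G01 X136.678 Y33.335
G01 X108.335 Y33.335
G01 X108.335 Y75.168
G0 X76.261 Y8.250
M3 S214
G01 X64.551 Y25.686 F3242
G01 X73.797 Y44.545
G01 X94.751 Y45.968
G01 X106.461 Y28.532
G01 X97.215 Y9.673
G01 X76.261 Y8.250
M5
G0 X0.000 Y0.000

1 u = 1 mm; y_m = 106.501 − y.

[1] `<circle>` circle, #ff0000→engrave S214 F3242: (136.368,16.482) → (133.230,24.059) → (125.653,27.197) → (118.076,24.059) → (114.938,16.482) → (118.076,8.905) → (125.653,5.767) → (133.230,8.905) → (136.368,16.482) (closed)

[2] `<path>` cubic bezier, #ff0000→engrave S214 F3242: (81.060,16.328) → (93.367,29.502) → (94.105,56.480) → (88.071,80.487) → (80.059,84.746)

[3] `<polygon>` rectangle, #ff0000→engrave S214 F3242: (20.242,97.835) → (77.801,97.835) → (77.801,75.723) → (20.242,75.723) → (20.242,97.835) (closed)

[4] `<polygon>` rectangle, #ff0000→engrave S214 F3242: (108.335,75.168) → (136.678,75.168) → (136.678,33.335) → (108.335,33.335) → (108.335,75.168) (closed)

[5] `<polygon>` regular polygon, #ff0000→engrave S214 F3242: (76.261,8.250) → (64.551,25.686) → (73.797,44.545) → (94.751,45.968) → (106.461,28.532) → (97.215,9.673) → (76.261,8.250) (closed)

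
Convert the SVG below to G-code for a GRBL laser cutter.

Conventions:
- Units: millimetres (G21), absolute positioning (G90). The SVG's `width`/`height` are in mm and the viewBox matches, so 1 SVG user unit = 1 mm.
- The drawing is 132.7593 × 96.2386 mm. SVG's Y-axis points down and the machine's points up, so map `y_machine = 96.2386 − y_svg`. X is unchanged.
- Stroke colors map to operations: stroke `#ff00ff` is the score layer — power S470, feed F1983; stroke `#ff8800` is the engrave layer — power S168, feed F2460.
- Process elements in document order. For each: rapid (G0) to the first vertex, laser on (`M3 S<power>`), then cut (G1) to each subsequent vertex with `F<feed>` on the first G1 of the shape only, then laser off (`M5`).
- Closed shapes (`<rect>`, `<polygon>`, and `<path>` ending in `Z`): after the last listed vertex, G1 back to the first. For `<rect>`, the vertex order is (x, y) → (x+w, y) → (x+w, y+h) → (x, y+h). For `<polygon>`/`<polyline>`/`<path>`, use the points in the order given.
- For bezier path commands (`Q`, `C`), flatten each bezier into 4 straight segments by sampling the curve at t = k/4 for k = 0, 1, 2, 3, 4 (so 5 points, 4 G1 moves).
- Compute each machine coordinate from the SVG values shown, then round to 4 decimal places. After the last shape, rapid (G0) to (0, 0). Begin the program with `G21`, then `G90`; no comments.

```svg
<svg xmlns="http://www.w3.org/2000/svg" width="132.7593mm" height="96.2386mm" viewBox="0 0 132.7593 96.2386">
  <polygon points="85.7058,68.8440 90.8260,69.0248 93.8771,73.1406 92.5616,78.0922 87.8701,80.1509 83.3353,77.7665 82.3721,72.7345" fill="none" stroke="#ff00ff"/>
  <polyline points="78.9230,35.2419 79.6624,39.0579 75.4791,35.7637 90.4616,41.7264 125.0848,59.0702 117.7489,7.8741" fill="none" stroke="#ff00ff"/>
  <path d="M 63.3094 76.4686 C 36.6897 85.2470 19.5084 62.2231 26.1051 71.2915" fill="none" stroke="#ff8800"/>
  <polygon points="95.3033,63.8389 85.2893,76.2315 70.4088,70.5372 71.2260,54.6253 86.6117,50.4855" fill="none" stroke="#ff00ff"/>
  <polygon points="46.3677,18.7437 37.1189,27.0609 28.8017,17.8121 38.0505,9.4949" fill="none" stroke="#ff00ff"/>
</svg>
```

G21
G90
G0 X85.7058 Y27.3946
M3 S470
G1 X90.8260 Y27.2138 F1983
G1 X93.8771 Y23.0980
G1 X92.5616 Y18.1464
G1 X87.8701 Y16.0877
G1 X83.3353 Y18.4721
G1 X82.3721 Y23.5041
G1 X85.7058 Y27.3946
M5
G0 X78.9230 Y60.9967
M3 S470
G1 X79.6624 Y57.1807 F1983
G1 X75.4791 Y60.4749
G1 X90.4616 Y54.5122
G1 X125.0848 Y37.1684
G1 X117.7489 Y88.3645
M5
G0 X63.3094 Y19.7700
M3 S168
G1 X45.3384 Y18.1508 F2460
G1 X32.2511 Y22.4673
G1 X25.3919 Y26.7294
G1 X26.1051 Y24.9471
M5
G0 X95.3033 Y32.3997
M3 S470
G1 X85.2893 Y20.0071 F1983
G1 X70.4088 Y25.7014
G1 X71.2260 Y41.6133
G1 X86.6117 Y45.7531
G1 X95.3033 Y32.3997
M5
G0 X46.3677 Y77.4949
M3 S470
G1 X37.1189 Y69.1777 F1983
G1 X28.8017 Y78.4265
G1 X38.0505 Y86.7437
G1 X46.3677 Y77.4949
M5
G0 X0.0000 Y0.0000

Since the viewBox matches the mm dimensions, user units are millimetres directly. The only transform is the Y-flip y_m = 96.2386 − y_svg.

Shape 1 is a regular polygon drawn with `<polygon>`. Its stroke #ff00ff means score at S470, F1983. After flipping Y the toolpath is (85.7058,27.3946) → (90.8260,27.2138) → (93.8771,23.0980) → (92.5616,18.1464) → (87.8701,16.0877) → (83.3353,18.4721) → (82.3721,23.5041) → (85.7058,27.3946), returning to the start.

Shape 2 is a open polyline drawn with `<polyline>`. Its stroke #ff00ff means score at S470, F1983. After flipping Y the toolpath is (78.9230,60.9967) → (79.6624,57.1807) → (75.4791,60.4749) → (90.4616,54.5122) → (125.0848,37.1684) → (117.7489,88.3645).

Shape 3 is a cubic bezier drawn with `<path>`. Its stroke #ff8800 means engrave at S168, F2460. After flipping Y the toolpath is (63.3094,19.7700) → (45.3384,18.1508) → (32.2511,22.4673) → (25.3919,26.7294) → (26.1051,24.9471).

Shape 4 is a regular polygon drawn with `<polygon>`. Its stroke #ff00ff means score at S470, F1983. After flipping Y the toolpath is (95.3033,32.3997) → (85.2893,20.0071) → (70.4088,25.7014) → (71.2260,41.6133) → (86.6117,45.7531) → (95.3033,32.3997), returning to the start.

Shape 5 is a regular polygon drawn with `<polygon>`. Its stroke #ff00ff means score at S470, F1983. After flipping Y the toolpath is (46.3677,77.4949) → (37.1189,69.1777) → (28.8017,78.4265) → (38.0505,86.7437) → (46.3677,77.4949), returning to the start.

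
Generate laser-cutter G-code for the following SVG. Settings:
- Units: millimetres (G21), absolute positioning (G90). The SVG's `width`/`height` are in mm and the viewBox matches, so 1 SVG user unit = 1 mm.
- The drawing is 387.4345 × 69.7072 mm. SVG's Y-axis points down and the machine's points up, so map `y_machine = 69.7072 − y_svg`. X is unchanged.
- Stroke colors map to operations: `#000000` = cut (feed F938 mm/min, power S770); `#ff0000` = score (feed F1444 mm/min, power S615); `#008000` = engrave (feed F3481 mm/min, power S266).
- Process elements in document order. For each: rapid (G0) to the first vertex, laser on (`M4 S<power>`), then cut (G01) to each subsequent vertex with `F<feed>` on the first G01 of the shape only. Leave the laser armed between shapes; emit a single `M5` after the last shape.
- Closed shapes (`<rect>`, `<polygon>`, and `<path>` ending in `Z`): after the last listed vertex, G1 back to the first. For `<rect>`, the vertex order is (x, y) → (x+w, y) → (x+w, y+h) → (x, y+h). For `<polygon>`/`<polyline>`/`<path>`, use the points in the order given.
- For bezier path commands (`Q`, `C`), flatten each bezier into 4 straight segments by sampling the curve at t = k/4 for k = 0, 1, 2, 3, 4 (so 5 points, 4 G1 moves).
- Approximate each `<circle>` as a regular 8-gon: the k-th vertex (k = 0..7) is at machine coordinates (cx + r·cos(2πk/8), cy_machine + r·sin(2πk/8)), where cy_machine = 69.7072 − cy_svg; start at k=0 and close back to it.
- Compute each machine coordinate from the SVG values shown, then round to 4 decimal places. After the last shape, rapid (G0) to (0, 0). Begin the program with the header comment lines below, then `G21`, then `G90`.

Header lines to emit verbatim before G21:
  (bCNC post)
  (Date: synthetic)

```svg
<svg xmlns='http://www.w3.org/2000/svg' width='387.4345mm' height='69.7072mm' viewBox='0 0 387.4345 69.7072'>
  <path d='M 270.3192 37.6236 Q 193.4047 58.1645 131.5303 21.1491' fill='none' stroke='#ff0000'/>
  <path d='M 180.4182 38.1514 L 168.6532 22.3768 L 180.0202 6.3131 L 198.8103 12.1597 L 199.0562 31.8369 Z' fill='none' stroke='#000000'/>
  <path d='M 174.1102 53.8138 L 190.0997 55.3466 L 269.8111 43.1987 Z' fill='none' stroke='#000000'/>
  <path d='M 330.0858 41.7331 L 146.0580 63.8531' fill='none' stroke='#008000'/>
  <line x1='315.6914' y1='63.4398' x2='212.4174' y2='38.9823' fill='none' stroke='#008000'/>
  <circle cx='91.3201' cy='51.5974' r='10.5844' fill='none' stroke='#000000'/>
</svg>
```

Since the viewBox matches the mm dimensions, user units are millimetres directly. The only transform is the Y-flip y_m = 69.7072 − y_svg.

Shape 1 is a quadratic bezier drawn with `<path>`. Its stroke #ff0000 means score at S615, F1444. After flipping Y the toolpath is (270.3192,32.0836) → (232.8020,25.4104) → (197.1647,25.9318) → (163.4075,33.6477) → (131.5303,48.5581).

Shape 2 is a regular polygon drawn with `<path>`. Its stroke #000000 means cut at S770, F938. After flipping Y the toolpath is (180.4182,31.5558) → (168.6532,47.3304) → (180.0202,63.3941) → (198.8103,57.5475) → (199.0562,37.8703) → (180.4182,31.5558), returning to the start.

Shape 3 is a closed polygon drawn with `<path>`. Its stroke #000000 means cut at S770, F938. After flipping Y the toolpath is (174.1102,15.8934) → (190.0997,14.3606) → (269.8111,26.5085) → (174.1102,15.8934), returning to the start.

Shape 4 is a line segment drawn with `<path>`. Its stroke #008000 means engrave at S266, F3481. After flipping Y the toolpath is (330.0858,27.9741) → (146.0580,5.8541).

Shape 5 is a line segment drawn with `<line>`. Its stroke #008000 means engrave at S266, F3481. After flipping Y the toolpath is (315.6914,6.2674) → (212.4174,30.7249).

Shape 6 is a circle drawn with `<circle>`. Its stroke #000000 means cut at S770, F938. After flipping Y the toolpath is (101.9045,18.1098) → (98.8044,25.5941) → (91.3201,28.6942) → (83.8358,25.5941) → (80.7357,18.1098) → (83.8358,10.6255) → (91.3201,7.5254) → (98.8044,10.6255) → (101.9045,18.1098), returning to the start.

(bCNC post)
(Date: synthetic)
G21
G90
G0 X270.3192 Y32.0836
M4 S615
G01 X232.8020 Y25.4104 F1444
G01 X197.1647 Y25.9318
G01 X163.4075 Y33.6477
G01 X131.5303 Y48.5581
G0 X180.4182 Y31.5558
M4 S770
G01 X168.6532 Y47.3304 F938
G01 X180.0202 Y63.3941
G01 X198.8103 Y57.5475
G01 X199.0562 Y37.8703
G01 X180.4182 Y31.5558
G0 X174.1102 Y15.8934
M4 S770
G01 X190.0997 Y14.3606 F938
G01 X269.8111 Y26.5085
G01 X174.1102 Y15.8934
G0 X330.0858 Y27.9741
M4 S266
G01 X146.0580 Y5.8541 F3481
G0 X315.6914 Y6.2674
M4 S266
G01 X212.4174 Y30.7249 F3481
G0 X101.9045 Y18.1098
M4 S770
G01 X98.8044 Y25.5941 F938
G01 X91.3201 Y28.6942
G01 X83.8358 Y25.5941
G01 X80.7357 Y18.1098
G01 X83.8358 Y10.6255
G01 X91.3201 Y7.5254
G01 X98.8044 Y10.6255
G01 X101.9045 Y18.1098
M5
G0 X0.0000 Y0.0000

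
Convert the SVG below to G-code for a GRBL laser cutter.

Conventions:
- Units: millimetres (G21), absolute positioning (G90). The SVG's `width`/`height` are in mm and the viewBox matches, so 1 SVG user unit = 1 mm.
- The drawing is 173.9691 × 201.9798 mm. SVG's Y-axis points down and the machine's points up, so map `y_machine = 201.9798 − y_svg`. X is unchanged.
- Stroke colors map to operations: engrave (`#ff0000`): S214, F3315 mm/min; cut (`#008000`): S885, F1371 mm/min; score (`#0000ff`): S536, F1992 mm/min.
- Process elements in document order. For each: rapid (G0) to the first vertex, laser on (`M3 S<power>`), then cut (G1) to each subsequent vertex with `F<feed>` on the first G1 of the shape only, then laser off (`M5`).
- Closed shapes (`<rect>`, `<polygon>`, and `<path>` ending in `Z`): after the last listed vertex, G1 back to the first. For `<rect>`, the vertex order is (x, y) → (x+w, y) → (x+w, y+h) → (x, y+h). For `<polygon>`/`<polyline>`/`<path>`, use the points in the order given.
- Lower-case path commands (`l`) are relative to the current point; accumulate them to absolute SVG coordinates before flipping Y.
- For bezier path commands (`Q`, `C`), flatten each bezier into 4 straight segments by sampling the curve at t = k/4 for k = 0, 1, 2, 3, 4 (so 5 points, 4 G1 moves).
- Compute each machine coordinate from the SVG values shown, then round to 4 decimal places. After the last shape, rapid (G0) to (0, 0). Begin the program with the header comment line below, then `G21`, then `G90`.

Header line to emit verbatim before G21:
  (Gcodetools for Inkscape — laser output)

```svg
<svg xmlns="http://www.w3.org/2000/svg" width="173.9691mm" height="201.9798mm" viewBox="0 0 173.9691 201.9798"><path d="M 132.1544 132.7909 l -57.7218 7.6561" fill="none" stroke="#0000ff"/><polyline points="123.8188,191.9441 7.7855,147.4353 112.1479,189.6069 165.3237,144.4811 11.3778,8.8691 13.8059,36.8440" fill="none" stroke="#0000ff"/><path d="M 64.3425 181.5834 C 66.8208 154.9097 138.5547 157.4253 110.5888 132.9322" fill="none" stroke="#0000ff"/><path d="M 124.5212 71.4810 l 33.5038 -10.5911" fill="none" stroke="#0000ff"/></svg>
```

(Gcodetools for Inkscape — laser output)
G21
G90
G0 X132.1544 Y69.1889
M3 S536
G1 X74.4326 Y61.5328 F1992
M5
G0 X123.8188 Y10.0357
M3 S536
G1 X7.7855 Y54.5445 F1992
G1 X112.1479 Y12.3729
G1 X165.3237 Y57.4987
G1 X11.3778 Y193.1107
G1 X13.8059 Y165.1358
M5
G0 X64.3425 Y20.3964
M3 S536
G1 X76.5467 Y35.8068 F1992
G1 X98.8822 Y45.5397
G1 X115.5094 Y54.8638
G1 X110.5888 Y69.0476
M5
G0 X124.5212 Y130.4988
M3 S536
G1 X158.0250 Y141.0899 F1992
M5
G0 X0.0000 Y0.0000

Since the viewBox matches the mm dimensions, user units are millimetres directly. The only transform is the Y-flip y_m = 201.9798 − y_svg.

Shape 1 is a line segment drawn with `<path>`. Its stroke #0000ff means score at S536, F1992. After flipping Y the toolpath is (132.1544,69.1889) → (74.4326,61.5328).

Shape 2 is a open polyline drawn with `<polyline>`. Its stroke #0000ff means score at S536, F1992. After flipping Y the toolpath is (123.8188,10.0357) → (7.7855,54.5445) → (112.1479,12.3729) → (165.3237,57.4987) → (11.3778,193.1107) → (13.8059,165.1358).

Shape 3 is a cubic bezier drawn with `<path>`. Its stroke #0000ff means score at S536, F1992. After flipping Y the toolpath is (64.3425,20.3964) → (76.5467,35.8068) → (98.8822,45.5397) → (115.5094,54.8638) → (110.5888,69.0476).

Shape 4 is a line segment drawn with `<path>`. Its stroke #0000ff means score at S536, F1992. After flipping Y the toolpath is (124.5212,130.4988) → (158.0250,141.0899).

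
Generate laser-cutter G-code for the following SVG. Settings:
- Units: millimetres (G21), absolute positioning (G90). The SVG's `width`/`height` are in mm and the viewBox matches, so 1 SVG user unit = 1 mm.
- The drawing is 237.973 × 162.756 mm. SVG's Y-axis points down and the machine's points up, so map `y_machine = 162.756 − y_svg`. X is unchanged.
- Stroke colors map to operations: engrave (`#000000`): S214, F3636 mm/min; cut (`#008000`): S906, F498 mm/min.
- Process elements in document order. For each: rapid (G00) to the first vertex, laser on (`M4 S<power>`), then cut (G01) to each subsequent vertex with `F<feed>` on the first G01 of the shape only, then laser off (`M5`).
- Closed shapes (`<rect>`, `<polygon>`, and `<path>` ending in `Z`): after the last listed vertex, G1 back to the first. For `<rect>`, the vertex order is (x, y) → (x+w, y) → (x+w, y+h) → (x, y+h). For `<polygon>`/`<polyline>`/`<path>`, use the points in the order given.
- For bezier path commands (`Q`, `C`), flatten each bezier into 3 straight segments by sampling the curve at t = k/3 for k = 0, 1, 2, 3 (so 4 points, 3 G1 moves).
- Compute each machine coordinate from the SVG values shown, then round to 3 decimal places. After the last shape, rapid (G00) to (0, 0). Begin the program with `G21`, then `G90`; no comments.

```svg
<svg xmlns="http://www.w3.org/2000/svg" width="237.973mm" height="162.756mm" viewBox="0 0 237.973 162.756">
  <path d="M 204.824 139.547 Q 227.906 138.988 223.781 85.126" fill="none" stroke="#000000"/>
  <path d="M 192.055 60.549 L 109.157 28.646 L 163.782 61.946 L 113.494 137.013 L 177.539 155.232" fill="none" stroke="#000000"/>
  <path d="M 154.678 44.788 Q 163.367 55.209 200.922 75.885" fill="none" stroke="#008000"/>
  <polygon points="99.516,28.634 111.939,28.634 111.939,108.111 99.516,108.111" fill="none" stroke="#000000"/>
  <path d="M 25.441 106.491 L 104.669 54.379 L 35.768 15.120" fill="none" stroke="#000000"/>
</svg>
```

1 u = 1 mm; y_m = 162.756 − y.

[1] `<path>` quadratic bezier, #000000→engrave S214 F3636: (204.824,23.209) → (217.189,29.504) → (223.508,47.645) → (223.781,77.630)

[2] `<path>` open polyline, #000000→engrave S214 F3636: (192.055,102.207) → (109.157,134.110) → (163.782,100.810) → (113.494,25.743) → (177.539,7.524)

[3] `<path>` quadratic bezier, #008000→cut S906 F498: (154.678,117.968) → (163.678,109.881) → (179.093,99.516) → (200.922,86.871)

[4] `<polygon>` rectangle, #000000→engrave S214 F3636: (99.516,134.122) → (111.939,134.122) → (111.939,54.645) → (99.516,54.645) → (99.516,134.122) (closed)

[5] `<path>` open polyline, #000000→engrave S214 F3636: (25.441,56.265) → (104.669,108.377) → (35.768,147.636)

G21
G90
G00 X204.824 Y23.209
M4 S214
G01 X217.189 Y29.504 F3636
G01 X223.508 Y47.645
G01 X223.781 Y77.630
M5
G00 X192.055 Y102.207
M4 S214
G01 X109.157 Y134.110 F3636
G01 X163.782 Y100.810
G01 X113.494 Y25.743
G01 X177.539 Y7.524
M5
G00 X154.678 Y117.968
M4 S906
G01 X163.678 Y109.881 F498
G01 X179.093 Y99.516
G01 X200.922 Y86.871
M5
G00 X99.516 Y134.122
M4 S214
G01 X111.939 Y134.122 F3636
G01 X111.939 Y54.645
G01 X99.516 Y54.645
G01 X99.516 Y134.122
M5
G00 X25.441 Y56.265
M4 S214
G01 X104.669 Y108.377 F3636
G01 X35.768 Y147.636
M5
G00 X0.000 Y0.000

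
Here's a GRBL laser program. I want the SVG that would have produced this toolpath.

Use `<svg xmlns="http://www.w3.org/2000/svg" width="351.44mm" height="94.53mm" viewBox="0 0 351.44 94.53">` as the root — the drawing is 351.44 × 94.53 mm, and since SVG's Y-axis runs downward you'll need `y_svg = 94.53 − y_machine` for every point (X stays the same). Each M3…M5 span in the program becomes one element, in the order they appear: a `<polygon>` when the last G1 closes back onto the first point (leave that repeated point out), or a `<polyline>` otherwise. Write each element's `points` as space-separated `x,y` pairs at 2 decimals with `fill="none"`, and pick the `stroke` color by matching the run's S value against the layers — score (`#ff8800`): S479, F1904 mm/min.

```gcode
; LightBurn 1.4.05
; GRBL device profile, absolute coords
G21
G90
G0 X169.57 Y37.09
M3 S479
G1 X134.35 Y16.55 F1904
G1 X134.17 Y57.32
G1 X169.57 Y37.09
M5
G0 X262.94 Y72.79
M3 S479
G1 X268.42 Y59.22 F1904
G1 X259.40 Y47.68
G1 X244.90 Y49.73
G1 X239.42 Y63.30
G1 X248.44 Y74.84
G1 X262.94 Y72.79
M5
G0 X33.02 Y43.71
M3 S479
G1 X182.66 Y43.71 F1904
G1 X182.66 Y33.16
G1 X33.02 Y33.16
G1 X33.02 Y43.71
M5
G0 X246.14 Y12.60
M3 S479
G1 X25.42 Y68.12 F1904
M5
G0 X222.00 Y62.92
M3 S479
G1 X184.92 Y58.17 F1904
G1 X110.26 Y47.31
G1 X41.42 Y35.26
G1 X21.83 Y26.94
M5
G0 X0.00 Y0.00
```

Machine Y-up, SVG Y-down with viewBox height 94.53, so y_svg = 94.53 − y_machine; X carries over. Every run uses S479, so all elements get stroke `#ff8800` (score).

Run 1: The run returns to its start, so emit a `<polygon>` with points (Y-flipped): 169.57,57.44 134.35,77.98 134.17,37.21.

Run 2: The run returns to its start, so emit a `<polygon>` with points (Y-flipped): 262.94,21.74 268.42,35.31 259.40,46.85 244.90,44.80 239.42,31.23 248.44,19.69.

Run 3: The run returns to its start, so emit a `<polygon>` with points (Y-flipped): 33.02,50.82 182.66,50.82 182.66,61.37 33.02,61.37.

Run 4: The run is open, so emit a `<polyline>` with points (Y-flipped): 246.14,81.93 25.42,26.41.

Run 5: The run is open, so emit a `<polyline>` with points (Y-flipped): 222.00,31.61 184.92,36.36 110.26,47.22 41.42,59.27 21.83,67.59.

<svg xmlns="http://www.w3.org/2000/svg" width="351.44mm" height="94.53mm" viewBox="0 0 351.44 94.53">
  <polygon points="169.57,57.44 134.35,77.98 134.17,37.21" fill="none" stroke="#ff8800"/>
  <polygon points="262.94,21.74 268.42,35.31 259.40,46.85 244.90,44.80 239.42,31.23 248.44,19.69" fill="none" stroke="#ff8800"/>
  <polygon points="33.02,50.82 182.66,50.82 182.66,61.37 33.02,61.37" fill="none" stroke="#ff8800"/>
  <polyline points="246.14,81.93 25.42,26.41" fill="none" stroke="#ff8800"/>
  <polyline points="222.00,31.61 184.92,36.36 110.26,47.22 41.42,59.27 21.83,67.59" fill="none" stroke="#ff8800"/>
</svg>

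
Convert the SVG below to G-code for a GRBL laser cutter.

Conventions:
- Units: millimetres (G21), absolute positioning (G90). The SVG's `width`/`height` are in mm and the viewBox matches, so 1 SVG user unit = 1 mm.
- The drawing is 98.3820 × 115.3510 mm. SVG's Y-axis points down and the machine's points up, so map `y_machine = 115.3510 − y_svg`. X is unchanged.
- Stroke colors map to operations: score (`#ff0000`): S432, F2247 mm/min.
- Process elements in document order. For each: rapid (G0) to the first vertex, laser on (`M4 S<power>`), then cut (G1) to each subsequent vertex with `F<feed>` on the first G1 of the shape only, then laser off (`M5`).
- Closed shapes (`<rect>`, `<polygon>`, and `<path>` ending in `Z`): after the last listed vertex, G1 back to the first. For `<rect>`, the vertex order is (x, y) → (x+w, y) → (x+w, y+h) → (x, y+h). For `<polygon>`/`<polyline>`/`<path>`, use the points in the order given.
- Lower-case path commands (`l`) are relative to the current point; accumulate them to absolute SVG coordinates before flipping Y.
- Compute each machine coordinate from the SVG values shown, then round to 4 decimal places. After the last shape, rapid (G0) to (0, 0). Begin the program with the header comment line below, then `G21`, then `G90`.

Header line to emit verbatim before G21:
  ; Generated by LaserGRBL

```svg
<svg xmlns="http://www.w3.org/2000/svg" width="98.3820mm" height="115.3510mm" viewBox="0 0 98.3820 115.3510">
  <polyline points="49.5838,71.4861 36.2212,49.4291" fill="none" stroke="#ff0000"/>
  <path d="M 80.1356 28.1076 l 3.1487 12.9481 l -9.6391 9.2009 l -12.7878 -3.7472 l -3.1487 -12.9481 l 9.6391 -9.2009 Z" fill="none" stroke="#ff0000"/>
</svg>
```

; Generated by LaserGRBL
G21
G90
G0 X49.5838 Y43.8649
M4 S432
G1 X36.2212 Y65.9219 F2247
M5
G0 X80.1356 Y87.2434
M4 S432
G1 X83.2843 Y74.2953 F2247
G1 X73.6452 Y65.0944
G1 X60.8574 Y68.8416
G1 X57.7087 Y81.7897
G1 X67.3478 Y90.9906
G1 X80.1356 Y87.2434
M5
G0 X0.0000 Y0.0000

viewBox `0 0 98.3820 115.3510` with mm width/height → 1 unit = 1 mm. Flip: y_m = 115.3510 − y_svg.

**Shape 1** — `<polyline>` line segment, stroke `#ff0000` → score (S432, F2247). Machine vertices: (49.5838,43.8649) → (36.2212,65.9219). Open path.

**Shape 2** — `<path>` regular polygon, stroke `#ff0000` → score (S432, F2247). Machine vertices: (80.1356,87.2434) → (83.2843,74.2953) → (73.6452,65.0944) → (60.8574,68.8416) → (57.7087,81.7897) → (67.3478,90.9906) → (80.1356,87.2434). Closed: final G1 returns to the first vertex.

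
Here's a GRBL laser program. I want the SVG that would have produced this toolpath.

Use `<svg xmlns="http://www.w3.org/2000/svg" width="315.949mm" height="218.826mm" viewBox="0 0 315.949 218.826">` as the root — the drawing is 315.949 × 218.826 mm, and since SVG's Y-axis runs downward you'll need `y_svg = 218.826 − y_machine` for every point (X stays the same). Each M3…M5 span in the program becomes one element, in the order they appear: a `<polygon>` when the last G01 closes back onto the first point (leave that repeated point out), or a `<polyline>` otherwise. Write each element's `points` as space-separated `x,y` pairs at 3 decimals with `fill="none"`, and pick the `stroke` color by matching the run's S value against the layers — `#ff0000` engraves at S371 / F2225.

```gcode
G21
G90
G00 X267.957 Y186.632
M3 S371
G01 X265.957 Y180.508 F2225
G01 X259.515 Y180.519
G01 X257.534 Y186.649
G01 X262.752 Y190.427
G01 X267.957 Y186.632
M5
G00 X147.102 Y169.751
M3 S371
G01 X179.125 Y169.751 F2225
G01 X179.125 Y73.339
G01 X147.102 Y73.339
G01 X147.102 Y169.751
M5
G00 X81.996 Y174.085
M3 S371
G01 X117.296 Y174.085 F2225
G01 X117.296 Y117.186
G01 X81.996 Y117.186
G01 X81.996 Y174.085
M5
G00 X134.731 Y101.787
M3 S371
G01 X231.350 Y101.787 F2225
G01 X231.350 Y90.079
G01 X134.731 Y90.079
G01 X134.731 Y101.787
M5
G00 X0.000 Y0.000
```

Each laser-on run becomes one SVG element. Flip Y back into SVG space with y_svg = 218.826 − y_machine. Every run uses S371, so all elements get stroke `#ff0000` (engrave).

Run 1: The run returns to its start, so emit a `<polygon>` with points (Y-flipped): 267.957,32.194 265.957,38.318 259.515,38.307 257.534,32.177 262.752,28.399.

Run 2: The run returns to its start, so emit a `<polygon>` with points (Y-flipped): 147.102,49.075 179.125,49.075 179.125,145.487 147.102,145.487.

Run 3: The run returns to its start, so emit a `<polygon>` with points (Y-flipped): 81.996,44.741 117.296,44.741 117.296,101.640 81.996,101.640.

Run 4: The run returns to its start, so emit a `<polygon>` with points (Y-flipped): 134.731,117.039 231.350,117.039 231.350,128.747 134.731,128.747.

<svg xmlns="http://www.w3.org/2000/svg" width="315.949mm" height="218.826mm" viewBox="0 0 315.949 218.826">
  <polygon points="267.957,32.194 265.957,38.318 259.515,38.307 257.534,32.177 262.752,28.399" fill="none" stroke="#ff0000"/>
  <polygon points="147.102,49.075 179.125,49.075 179.125,145.487 147.102,145.487" fill="none" stroke="#ff0000"/>
  <polygon points="81.996,44.741 117.296,44.741 117.296,101.640 81.996,101.640" fill="none" stroke="#ff0000"/>
  <polygon points="134.731,117.039 231.350,117.039 231.350,128.747 134.731,128.747" fill="none" stroke="#ff0000"/>
</svg>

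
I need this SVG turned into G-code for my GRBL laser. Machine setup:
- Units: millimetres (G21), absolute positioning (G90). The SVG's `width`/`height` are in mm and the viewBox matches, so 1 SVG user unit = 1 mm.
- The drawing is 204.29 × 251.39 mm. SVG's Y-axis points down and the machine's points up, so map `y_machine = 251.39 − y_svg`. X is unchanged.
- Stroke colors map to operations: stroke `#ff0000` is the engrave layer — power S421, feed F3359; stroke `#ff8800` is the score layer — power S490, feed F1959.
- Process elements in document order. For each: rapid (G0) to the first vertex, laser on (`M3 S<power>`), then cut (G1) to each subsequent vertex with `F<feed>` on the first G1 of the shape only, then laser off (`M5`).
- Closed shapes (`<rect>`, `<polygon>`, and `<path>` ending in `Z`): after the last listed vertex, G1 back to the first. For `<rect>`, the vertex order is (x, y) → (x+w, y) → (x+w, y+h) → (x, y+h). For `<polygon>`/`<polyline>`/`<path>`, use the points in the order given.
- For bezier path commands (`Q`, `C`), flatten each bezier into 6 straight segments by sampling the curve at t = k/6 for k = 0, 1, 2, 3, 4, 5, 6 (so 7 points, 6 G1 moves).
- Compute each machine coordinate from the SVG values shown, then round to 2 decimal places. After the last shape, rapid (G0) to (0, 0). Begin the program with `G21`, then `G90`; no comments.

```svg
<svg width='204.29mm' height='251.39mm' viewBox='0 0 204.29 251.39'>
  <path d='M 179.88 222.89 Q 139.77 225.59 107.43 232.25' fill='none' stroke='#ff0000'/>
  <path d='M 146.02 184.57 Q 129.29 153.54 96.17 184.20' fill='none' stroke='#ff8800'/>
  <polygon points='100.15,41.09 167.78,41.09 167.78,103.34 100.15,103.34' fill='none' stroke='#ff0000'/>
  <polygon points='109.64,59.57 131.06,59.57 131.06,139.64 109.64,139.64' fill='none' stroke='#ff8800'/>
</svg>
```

viewBox `0 0 204.29 251.39` with mm width/height → 1 unit = 1 mm. Flip: y_m = 251.39 − y_svg.

**Shape 1** — `<path>` quadratic bezier, stroke `#ff0000` → engrave (S421, F3359). Control points (SVG): P0=(179.88,222.89), P1=(139.77,225.59), P2=(107.43,232.25); sampled at t=k/6. Machine vertices: (179.88,28.50) → (166.73,27.49) → (154.00,26.26) → (141.71,24.81) → (129.85,23.14) → (118.43,21.25) → (107.43,19.14). Open path.

**Shape 2** — `<path>` quadratic bezier, stroke `#ff8800` → score (S490, F1959). Control points (SVG): P0=(146.02,184.57), P1=(129.29,153.54), P2=(96.17,184.20); sampled at t=k/6. Machine vertices: (146.02,66.82) → (139.99,75.45) → (133.05,80.65) → (125.19,82.43) → (116.43,80.78) → (106.75,75.70) → (96.17,67.19). Open path.

**Shape 3** — `<polygon>` rectangle, stroke `#ff0000` → engrave (S421, F3359). Machine vertices: (100.15,210.30) → (167.78,210.30) → (167.78,148.05) → (100.15,148.05) → (100.15,210.30). Closed: final G1 returns to the first vertex.

**Shape 4** — `<polygon>` rectangle, stroke `#ff8800` → score (S490, F1959). Machine vertices: (109.64,191.82) → (131.06,191.82) → (131.06,111.75) → (109.64,111.75) → (109.64,191.82). Closed: final G1 returns to the first vertex.

G21
G90
G0 X179.88 Y28.50
M3 S421
G1 X166.73 Y27.49 F3359
G1 X154.00 Y26.26
G1 X141.71 Y24.81
G1 X129.85 Y23.14
G1 X118.43 Y21.25
G1 X107.43 Y19.14
M5
G0 X146.02 Y66.82
M3 S490
G1 X139.99 Y75.45 F1959
G1 X133.05 Y80.65
G1 X125.19 Y82.43
G1 X116.43 Y80.78
G1 X106.75 Y75.70
G1 X96.17 Y67.19
M5
G0 X100.15 Y210.30
M3 S421
G1 X167.78 Y210.30 F3359
G1 X167.78 Y148.05
G1 X100.15 Y148.05
G1 X100.15 Y210.30
M5
G0 X109.64 Y191.82
M3 S490
G1 X131.06 Y191.82 F1959
G1 X131.06 Y111.75
G1 X109.64 Y111.75
G1 X109.64 Y191.82
M5
G0 X0.00 Y0.00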